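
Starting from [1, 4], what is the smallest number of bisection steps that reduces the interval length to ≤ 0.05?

6

Width after n steps is 3/2^n. Need 2^n ≥ 3/0.05 = 60.
2^5 = 32 < 60 ≤ 2^6 = 64, so n = 6.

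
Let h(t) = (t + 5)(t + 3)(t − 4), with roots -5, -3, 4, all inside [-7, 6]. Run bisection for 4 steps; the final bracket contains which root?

4

midpoint -0.5: h = -50.625 < 0 → [-0.5, 6]
midpoint 2.75: h = -55.703125 < 0 → [2.75, 6]
midpoint 4.375: h = 25.927734 > 0 → [2.75, 4.375]
midpoint 3.5625: h = -24.5837 < 0 → [3.5625, 4.375]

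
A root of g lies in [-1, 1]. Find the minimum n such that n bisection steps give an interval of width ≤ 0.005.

Width after n steps is 2/2^n. Need 2^n ≥ 2/0.005 = 400.
2^8 = 256 < 400 ≤ 2^9 = 512, so n = 9.

9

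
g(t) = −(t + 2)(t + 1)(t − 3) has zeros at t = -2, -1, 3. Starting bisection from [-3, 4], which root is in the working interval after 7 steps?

3

t = 0.5 gives g = 9.375, positive; keep [0.5, 4]
t = 2.25 gives g = 10.359375, positive; keep [2.25, 4]
t = 3.125 gives g = -2.642578, negative; keep [2.25, 3.125]
t = 2.6875 gives g = 5.4016, positive; keep [2.6875, 3.125]
t = 2.90625 gives g = 1.7967, positive; keep [2.90625, 3.125]
t = 3.015625 gives g = -0.3147, negative; keep [2.90625, 3.015625]
t = 2.9609375 gives g = 0.7676, positive; keep [2.9609375, 3.015625]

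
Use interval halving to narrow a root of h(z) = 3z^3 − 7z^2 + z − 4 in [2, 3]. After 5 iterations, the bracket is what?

[2.40625, 2.4375]

z = 2.5 gives h = 1.625, positive; keep [2, 2.5]
z = 2.25 gives h = -3.015625, negative; keep [2.25, 2.5]
z = 2.375 gives h = -0.919922, negative; keep [2.375, 2.5]
z = 2.4375 gives h = 0.2942, positive; keep [2.375, 2.4375]
z = 2.40625 gives h = -0.3272, negative; keep [2.40625, 2.4375]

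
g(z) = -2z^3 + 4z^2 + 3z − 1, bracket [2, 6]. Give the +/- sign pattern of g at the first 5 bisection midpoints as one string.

g(4) = -53 < 0, so the root lies in [2, 4]
g(3) = -10 < 0, so the root lies in [2, 3]
g(2.5) = 0.25 > 0, so the root lies in [2.5, 3]
g(2.75) = -4.0938 < 0, so the root lies in [2.5, 2.75]
g(2.625) = -1.7383 < 0, so the root lies in [2.5, 2.625]

--+--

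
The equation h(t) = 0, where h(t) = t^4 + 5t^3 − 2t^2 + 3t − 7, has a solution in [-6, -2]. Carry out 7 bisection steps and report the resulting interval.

m = -4, h(m) = -115 (−); new bracket [-6, -4]
m = -5, h(m) = -72 (−); new bracket [-6, -5]
m = -5.5, h(m) = -0.8125 (−); new bracket [-6, -5.5]
m = -5.75, h(m) = 52.207 (+); new bracket [-5.75, -5.5]
m = -5.625, h(m) = 24.0803 (+); new bracket [-5.625, -5.5]
m = -5.5625, h(m) = 11.2424 (+); new bracket [-5.5625, -5.5]
m = -5.53125, h(m) = 5.1187 (+); new bracket [-5.53125, -5.5]

[-5.53125, -5.5]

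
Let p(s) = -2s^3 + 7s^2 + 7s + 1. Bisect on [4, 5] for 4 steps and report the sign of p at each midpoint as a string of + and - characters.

s = 4.5 gives p = -8, negative; keep [4, 4.5]
s = 4.25 gives p = 3.65625, positive; keep [4.25, 4.5]
s = 4.375 gives p = -1.871094, negative; keep [4.25, 4.375]
s = 4.3125 gives p = 0.9663, positive; keep [4.3125, 4.375]

-+-+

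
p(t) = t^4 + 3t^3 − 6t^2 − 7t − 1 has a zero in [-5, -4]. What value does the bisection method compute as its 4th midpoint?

-4.0625

midpoint -4.5: p = 45.6875 > 0 → [-4.5, -4]
midpoint -4.25: p = 16.332031 > 0 → [-4.25, -4]
midpoint -4.125: p = 4.744385 > 0 → [-4.125, -4]
midpoint -4.0625: p = -0.3484 < 0 → [-4.125, -4.0625]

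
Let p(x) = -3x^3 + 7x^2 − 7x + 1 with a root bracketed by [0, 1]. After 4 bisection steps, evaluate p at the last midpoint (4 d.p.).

-0.0862

x = 0.5 gives p = -1.125, negative; keep [0, 0.5]
x = 0.25 gives p = -0.359375, negative; keep [0, 0.25]
x = 0.125 gives p = 0.228516, positive; keep [0.125, 0.25]
x = 0.1875 gives p = -0.0862, negative; keep [0.125, 0.1875]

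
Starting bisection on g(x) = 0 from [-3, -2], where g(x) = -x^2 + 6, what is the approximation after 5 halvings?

midpoint -2.5: g = -0.25 < 0 → [-2.5, -2]
midpoint -2.25: g = 0.9375 > 0 → [-2.5, -2.25]
midpoint -2.375: g = 0.359375 > 0 → [-2.5, -2.375]
midpoint -2.4375: g = 0.0586 > 0 → [-2.5, -2.4375]
midpoint -2.46875: g = -0.0947 < 0 → [-2.46875, -2.4375]

-2.46875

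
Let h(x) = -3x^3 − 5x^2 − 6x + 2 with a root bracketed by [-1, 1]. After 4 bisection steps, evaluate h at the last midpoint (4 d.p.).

x = 0 gives h = 2, positive; keep [0, 1]
x = 0.5 gives h = -2.625, negative; keep [0, 0.5]
x = 0.25 gives h = 0.140625, positive; keep [0.25, 0.5]
x = 0.375 gives h = -1.1113, negative; keep [0.25, 0.375]

-1.1113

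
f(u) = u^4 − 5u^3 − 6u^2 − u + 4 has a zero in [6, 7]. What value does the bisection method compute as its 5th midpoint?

6.03125

midpoint 6.5: f = 155.9375 > 0 → [6, 6.5]
midpoint 6.25: f = 68.550781 > 0 → [6, 6.25]
midpoint 6.125: f = 31.287354 > 0 → [6, 6.125]
midpoint 6.0625: f = 14.1609 > 0 → [6, 6.0625]
midpoint 6.03125: f = 5.9615 > 0 → [6, 6.03125]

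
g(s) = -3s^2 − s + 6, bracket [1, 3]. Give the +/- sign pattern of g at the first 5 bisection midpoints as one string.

--+--

m = 2, g(m) = -8 (−); new bracket [1, 2]
m = 1.5, g(m) = -2.25 (−); new bracket [1, 1.5]
m = 1.25, g(m) = 0.0625 (+); new bracket [1.25, 1.5]
m = 1.375, g(m) = -1.0469 (−); new bracket [1.25, 1.375]
m = 1.3125, g(m) = -0.4805 (−); new bracket [1.25, 1.3125]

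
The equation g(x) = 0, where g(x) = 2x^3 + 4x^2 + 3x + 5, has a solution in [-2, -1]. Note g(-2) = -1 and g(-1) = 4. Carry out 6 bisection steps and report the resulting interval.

x = -1.5 gives g = 2.75, positive; keep [-2, -1.5]
x = -1.75 gives g = 1.28125, positive; keep [-2, -1.75]
x = -1.875 gives g = 0.253906, positive; keep [-2, -1.875]
x = -1.9375 gives g = -0.3433, negative; keep [-1.9375, -1.875]
x = -1.90625 gives g = -0.0374, negative; keep [-1.90625, -1.875]
x = -1.890625 gives g = 0.11, positive; keep [-1.90625, -1.890625]

[-1.90625, -1.890625]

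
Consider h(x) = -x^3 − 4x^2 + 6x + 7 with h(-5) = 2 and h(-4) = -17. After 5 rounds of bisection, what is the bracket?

h(-4.5) = -9.875 < 0, so the root lies in [-5, -4.5]
h(-4.75) = -4.578125 < 0, so the root lies in [-5, -4.75]
h(-4.875) = -1.455078 < 0, so the root lies in [-5, -4.875]
h(-4.9375) = 0.2302 > 0, so the root lies in [-4.9375, -4.875]
h(-4.90625) = -0.6229 < 0, so the root lies in [-4.9375, -4.90625]

[-4.9375, -4.90625]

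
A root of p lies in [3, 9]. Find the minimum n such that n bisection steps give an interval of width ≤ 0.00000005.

Width after n steps is 6/2^n. Need 2^n ≥ 6/0.00000005 = 120000000.
2^26 = 67108864 < 120000000 ≤ 2^27 = 134217728, so n = 27.

27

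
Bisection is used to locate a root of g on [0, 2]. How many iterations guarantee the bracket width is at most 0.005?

9

Width after n steps is 2/2^n. Need 2^n ≥ 2/0.005 = 400.
2^8 = 256 < 400 ≤ 2^9 = 512, so n = 9.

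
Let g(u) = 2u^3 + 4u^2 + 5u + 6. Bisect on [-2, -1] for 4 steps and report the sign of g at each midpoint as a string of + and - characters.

+--+

m = -1.5, g(m) = 0.75 (+); new bracket [-2, -1.5]
m = -1.75, g(m) = -1.21875 (−); new bracket [-1.75, -1.5]
m = -1.625, g(m) = -0.144531 (−); new bracket [-1.625, -1.5]
m = -1.5625, g(m) = 0.3237 (+); new bracket [-1.625, -1.5625]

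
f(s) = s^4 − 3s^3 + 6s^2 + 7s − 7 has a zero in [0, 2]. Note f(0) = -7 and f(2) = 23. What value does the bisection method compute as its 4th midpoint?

m = 1, f(m) = 4 (+); new bracket [0, 1]
m = 0.5, f(m) = -2.3125 (−); new bracket [0.5, 1]
m = 0.75, f(m) = 0.675781 (+); new bracket [0.5, 0.75]
m = 0.625, f(m) = -0.8611 (−); new bracket [0.625, 0.75]

0.625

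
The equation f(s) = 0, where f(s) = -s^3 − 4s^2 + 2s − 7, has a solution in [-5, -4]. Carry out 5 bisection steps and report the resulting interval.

midpoint -4.5: f = -5.875 < 0 → [-5, -4.5]
midpoint -4.75: f = 0.421875 > 0 → [-4.75, -4.5]
midpoint -4.625: f = -2.880859 < 0 → [-4.75, -4.625]
midpoint -4.6875: f = -1.2688 < 0 → [-4.75, -4.6875]
midpoint -4.71875: f = -0.4334 < 0 → [-4.75, -4.71875]

[-4.75, -4.71875]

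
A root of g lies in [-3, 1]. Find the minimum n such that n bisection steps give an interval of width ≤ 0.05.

Width after n steps is 4/2^n. Need 2^n ≥ 4/0.05 = 80.
2^6 = 64 < 80 ≤ 2^7 = 128, so n = 7.

7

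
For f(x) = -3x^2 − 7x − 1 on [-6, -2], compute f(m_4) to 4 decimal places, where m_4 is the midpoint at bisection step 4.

f(-4) = -21 < 0, so the root lies in [-4, -2]
f(-3) = -7 < 0, so the root lies in [-3, -2]
f(-2.5) = -2.25 < 0, so the root lies in [-2.5, -2]
f(-2.25) = -0.4375 < 0, so the root lies in [-2.25, -2]

-0.4375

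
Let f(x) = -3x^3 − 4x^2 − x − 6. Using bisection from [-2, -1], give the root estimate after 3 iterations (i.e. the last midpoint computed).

-1.875

x = -1.5 gives f = -3.375, negative; keep [-2, -1.5]
x = -1.75 gives f = -0.421875, negative; keep [-2, -1.75]
x = -1.875 gives f = 1.587891, positive; keep [-1.875, -1.75]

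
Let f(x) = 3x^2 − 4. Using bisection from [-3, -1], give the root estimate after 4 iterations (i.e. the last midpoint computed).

-1.125

m = -2, f(m) = 8 (+); new bracket [-2, -1]
m = -1.5, f(m) = 2.75 (+); new bracket [-1.5, -1]
m = -1.25, f(m) = 0.6875 (+); new bracket [-1.25, -1]
m = -1.125, f(m) = -0.2031 (−); new bracket [-1.25, -1.125]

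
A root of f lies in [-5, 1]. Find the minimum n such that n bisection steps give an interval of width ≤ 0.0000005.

Width after n steps is 6/2^n. Need 2^n ≥ 6/0.0000005 = 12000000.
2^23 = 8388608 < 12000000 ≤ 2^24 = 16777216, so n = 24.

24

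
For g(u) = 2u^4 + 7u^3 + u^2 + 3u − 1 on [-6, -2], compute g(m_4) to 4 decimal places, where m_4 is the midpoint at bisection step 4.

-17.3516

g(-4) = 67 > 0, so the root lies in [-4, -2]
g(-3) = -28 < 0, so the root lies in [-4, -3]
g(-3.5) = 0.75 > 0, so the root lies in [-3.5, -3]
g(-3.25) = -17.3516 < 0, so the root lies in [-3.5, -3.25]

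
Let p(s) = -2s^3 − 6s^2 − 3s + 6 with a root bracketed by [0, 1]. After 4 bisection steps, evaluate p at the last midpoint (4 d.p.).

p(0.5) = 2.75 > 0, so the root lies in [0.5, 1]
p(0.75) = -0.46875 < 0, so the root lies in [0.5, 0.75]
p(0.625) = 1.292969 > 0, so the root lies in [0.625, 0.75]
p(0.6875) = 0.4517 > 0, so the root lies in [0.6875, 0.75]

0.4517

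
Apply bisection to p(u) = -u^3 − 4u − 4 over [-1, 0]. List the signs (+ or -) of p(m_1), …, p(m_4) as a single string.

m = -0.5, p(m) = -1.875 (−); new bracket [-1, -0.5]
m = -0.75, p(m) = -0.578125 (−); new bracket [-1, -0.75]
m = -0.875, p(m) = 0.169922 (+); new bracket [-0.875, -0.75]
m = -0.8125, p(m) = -0.2136 (−); new bracket [-0.875, -0.8125]

--+-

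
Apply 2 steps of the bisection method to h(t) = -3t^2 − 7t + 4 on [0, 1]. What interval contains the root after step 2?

[0.25, 0.5]

t = 0.5 gives h = -0.25, negative; keep [0, 0.5]
t = 0.25 gives h = 2.0625, positive; keep [0.25, 0.5]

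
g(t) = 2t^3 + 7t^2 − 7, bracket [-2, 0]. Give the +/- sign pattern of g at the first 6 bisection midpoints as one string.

m = -1, g(m) = -2 (−); new bracket [-2, -1]
m = -1.5, g(m) = 2 (+); new bracket [-1.5, -1]
m = -1.25, g(m) = 0.03125 (+); new bracket [-1.25, -1]
m = -1.125, g(m) = -0.9883 (−); new bracket [-1.25, -1.125]
m = -1.1875, g(m) = -0.478 (−); new bracket [-1.25, -1.1875]
m = -1.21875, g(m) = -0.2231 (−); new bracket [-1.25, -1.21875]

-++---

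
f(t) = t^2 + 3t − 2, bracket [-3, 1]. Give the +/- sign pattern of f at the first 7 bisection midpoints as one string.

---+++-

m = -1, f(m) = -4 (−); new bracket [-1, 1]
m = 0, f(m) = -2 (−); new bracket [0, 1]
m = 0.5, f(m) = -0.25 (−); new bracket [0.5, 1]
m = 0.75, f(m) = 0.8125 (+); new bracket [0.5, 0.75]
m = 0.625, f(m) = 0.2656 (+); new bracket [0.5, 0.625]
m = 0.5625, f(m) = 0.0039 (+); new bracket [0.5, 0.5625]
m = 0.53125, f(m) = -0.124 (−); new bracket [0.53125, 0.5625]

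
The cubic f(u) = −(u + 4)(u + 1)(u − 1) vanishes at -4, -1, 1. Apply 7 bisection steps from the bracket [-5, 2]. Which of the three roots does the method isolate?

-4

m = -1.5, f(m) = -3.125 (−); new bracket [-5, -1.5]
m = -3.25, f(m) = -7.171875 (−); new bracket [-5, -3.25]
m = -4.125, f(m) = 2.001953 (+); new bracket [-4.125, -3.25]
m = -3.6875, f(m) = -3.9368 (−); new bracket [-4.125, -3.6875]
m = -3.90625, f(m) = -1.3368 (−); new bracket [-4.125, -3.90625]
m = -4.015625, f(m) = 0.2363 (+); new bracket [-4.015625, -3.90625]
m = -3.9609375, f(m) = -0.5738 (−); new bracket [-4.015625, -3.9609375]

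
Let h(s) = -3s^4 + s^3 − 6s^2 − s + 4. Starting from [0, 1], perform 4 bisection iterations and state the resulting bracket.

[0.6875, 0.75]

h(0.5) = 1.9375 > 0, so the root lies in [0.5, 1]
h(0.75) = -0.652344 < 0, so the root lies in [0.5, 0.75]
h(0.625) = 0.817627 > 0, so the root lies in [0.625, 0.75]
h(0.6875) = 0.1313 > 0, so the root lies in [0.6875, 0.75]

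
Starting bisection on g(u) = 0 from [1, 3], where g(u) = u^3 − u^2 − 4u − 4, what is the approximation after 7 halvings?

2.890625

u = 2 gives g = -8, negative; keep [2, 3]
u = 2.5 gives g = -4.625, negative; keep [2.5, 3]
u = 2.75 gives g = -1.765625, negative; keep [2.75, 3]
u = 2.875 gives g = -0.002, negative; keep [2.875, 3]
u = 2.9375 gives g = 0.9685, positive; keep [2.875, 2.9375]
u = 2.90625 gives g = 0.4757, positive; keep [2.875, 2.90625]
u = 2.890625 gives g = 0.235, positive; keep [2.875, 2.890625]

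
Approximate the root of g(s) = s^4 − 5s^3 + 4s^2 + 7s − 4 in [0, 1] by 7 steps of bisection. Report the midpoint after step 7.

g(0.5) = -0.0625 < 0, so the root lies in [0.5, 1]
g(0.75) = 1.707031 > 0, so the root lies in [0.5, 0.75]
g(0.625) = 0.869385 > 0, so the root lies in [0.5, 0.625]
g(0.5625) = 0.4133 > 0, so the root lies in [0.5, 0.5625]
g(0.53125) = 0.1776 > 0, so the root lies in [0.5, 0.53125]
g(0.515625) = 0.0581 > 0, so the root lies in [0.5, 0.515625]
g(0.5078125) = -0.0021 < 0, so the root lies in [0.5078125, 0.515625]

0.5078125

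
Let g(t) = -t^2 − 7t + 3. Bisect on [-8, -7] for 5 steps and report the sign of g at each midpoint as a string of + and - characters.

t = -7.5 gives g = -0.75, negative; keep [-7.5, -7]
t = -7.25 gives g = 1.1875, positive; keep [-7.5, -7.25]
t = -7.375 gives g = 0.234375, positive; keep [-7.5, -7.375]
t = -7.4375 gives g = -0.2539, negative; keep [-7.4375, -7.375]
t = -7.40625 gives g = -0.0088, negative; keep [-7.40625, -7.375]

-++--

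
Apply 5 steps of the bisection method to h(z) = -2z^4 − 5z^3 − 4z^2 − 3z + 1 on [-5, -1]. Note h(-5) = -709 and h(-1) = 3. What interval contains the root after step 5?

[-2, -1.875]

h(-3) = -53 < 0, so the root lies in [-3, -1]
h(-2) = -1 < 0, so the root lies in [-2, -1]
h(-1.5) = 3.25 > 0, so the root lies in [-2, -1.5]
h(-1.75) = 2.0391 > 0, so the root lies in [-2, -1.75]
h(-1.875) = 0.8022 > 0, so the root lies in [-2, -1.875]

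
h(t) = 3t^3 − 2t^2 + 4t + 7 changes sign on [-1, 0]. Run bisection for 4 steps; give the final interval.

[-0.875, -0.8125]

h(-0.5) = 4.125 > 0, so the root lies in [-1, -0.5]
h(-0.75) = 1.609375 > 0, so the root lies in [-1, -0.75]
h(-0.875) = -0.041016 < 0, so the root lies in [-0.875, -0.75]
h(-0.8125) = 0.8206 > 0, so the root lies in [-0.875, -0.8125]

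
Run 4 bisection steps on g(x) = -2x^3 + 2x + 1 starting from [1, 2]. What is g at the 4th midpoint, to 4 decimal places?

g(1.5) = -2.75 < 0, so the root lies in [1, 1.5]
g(1.25) = -0.40625 < 0, so the root lies in [1, 1.25]
g(1.125) = 0.402344 > 0, so the root lies in [1.125, 1.25]
g(1.1875) = 0.0259 > 0, so the root lies in [1.1875, 1.25]

0.0259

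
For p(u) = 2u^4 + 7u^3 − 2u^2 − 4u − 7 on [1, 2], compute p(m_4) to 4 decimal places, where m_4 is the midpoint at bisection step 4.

1.1287

p(1.5) = 16.25 > 0, so the root lies in [1, 1.5]
p(1.25) = 3.429688 > 0, so the root lies in [1, 1.25]
p(1.125) = -0.86084 < 0, so the root lies in [1.125, 1.25]
p(1.1875) = 1.1287 > 0, so the root lies in [1.125, 1.1875]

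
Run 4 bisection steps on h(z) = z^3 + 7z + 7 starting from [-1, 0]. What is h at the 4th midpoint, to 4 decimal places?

-0.3865

h(-0.5) = 3.375 > 0, so the root lies in [-1, -0.5]
h(-0.75) = 1.328125 > 0, so the root lies in [-1, -0.75]
h(-0.875) = 0.205078 > 0, so the root lies in [-1, -0.875]
h(-0.9375) = -0.3865 < 0, so the root lies in [-0.9375, -0.875]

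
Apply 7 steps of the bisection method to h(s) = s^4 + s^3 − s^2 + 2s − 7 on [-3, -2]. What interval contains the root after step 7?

h(-2.5) = 5.1875 > 0, so the root lies in [-2.5, -2]
h(-2.25) = -2.324219 < 0, so the root lies in [-2.5, -2.25]
h(-2.375) = 1.029541 > 0, so the root lies in [-2.375, -2.25]
h(-2.3125) = -0.7417 < 0, so the root lies in [-2.375, -2.3125]
h(-2.34375) = 0.1196 > 0, so the root lies in [-2.34375, -2.3125]
h(-2.328125) = -0.317 < 0, so the root lies in [-2.34375, -2.328125]
h(-2.3359375) = -0.1002 < 0, so the root lies in [-2.34375, -2.3359375]

[-2.34375, -2.3359375]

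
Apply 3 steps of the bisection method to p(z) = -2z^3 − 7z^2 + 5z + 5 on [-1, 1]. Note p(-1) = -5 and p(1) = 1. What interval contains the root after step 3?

p(0) = 5 > 0, so the root lies in [-1, 0]
p(-0.5) = 1 > 0, so the root lies in [-1, -0.5]
p(-0.75) = -1.84375 < 0, so the root lies in [-0.75, -0.5]

[-0.75, -0.5]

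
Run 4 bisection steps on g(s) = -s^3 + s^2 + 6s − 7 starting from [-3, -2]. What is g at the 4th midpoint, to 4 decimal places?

1.0178

g(-2.5) = -0.125 < 0, so the root lies in [-3, -2.5]
g(-2.75) = 4.859375 > 0, so the root lies in [-2.75, -2.5]
g(-2.625) = 2.228516 > 0, so the root lies in [-2.625, -2.5]
g(-2.5625) = 1.0178 > 0, so the root lies in [-2.5625, -2.5]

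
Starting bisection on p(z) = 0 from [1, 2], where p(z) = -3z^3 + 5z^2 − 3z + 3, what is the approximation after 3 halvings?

1.375

m = 1.5, p(m) = -0.375 (−); new bracket [1, 1.5]
m = 1.25, p(m) = 1.203125 (+); new bracket [1.25, 1.5]
m = 1.375, p(m) = 0.529297 (+); new bracket [1.375, 1.5]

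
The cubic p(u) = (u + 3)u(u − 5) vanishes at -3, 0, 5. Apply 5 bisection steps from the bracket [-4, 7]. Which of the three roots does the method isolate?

u = 1.5 gives p = -23.625, negative; keep [1.5, 7]
u = 4.25 gives p = -23.109375, negative; keep [4.25, 7]
u = 5.625 gives p = 30.322266, positive; keep [4.25, 5.625]
u = 4.9375 gives p = -2.4495, negative; keep [4.9375, 5.625]
u = 5.28125 gives p = 12.3006, positive; keep [4.9375, 5.28125]

5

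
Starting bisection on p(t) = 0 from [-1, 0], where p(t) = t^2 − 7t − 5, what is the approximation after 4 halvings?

t = -0.5 gives p = -1.25, negative; keep [-1, -0.5]
t = -0.75 gives p = 0.8125, positive; keep [-0.75, -0.5]
t = -0.625 gives p = -0.234375, negative; keep [-0.75, -0.625]
t = -0.6875 gives p = 0.2852, positive; keep [-0.6875, -0.625]

-0.6875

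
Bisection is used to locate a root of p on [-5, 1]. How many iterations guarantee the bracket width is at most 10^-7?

26

Width after n steps is 6/2^n. Need 2^n ≥ 6/10^-7 = 60000000.
2^25 = 33554432 < 60000000 ≤ 2^26 = 67108864, so n = 26.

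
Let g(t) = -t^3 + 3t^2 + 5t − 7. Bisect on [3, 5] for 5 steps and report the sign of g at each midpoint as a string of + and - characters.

m = 4, g(m) = -3 (−); new bracket [3, 4]
m = 3.5, g(m) = 4.375 (+); new bracket [3.5, 4]
m = 3.75, g(m) = 1.203125 (+); new bracket [3.75, 4]
m = 3.875, g(m) = -0.7637 (−); new bracket [3.75, 3.875]
m = 3.8125, g(m) = 0.2527 (+); new bracket [3.8125, 3.875]

-++-+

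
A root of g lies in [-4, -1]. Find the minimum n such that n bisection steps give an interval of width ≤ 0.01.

9

Width after n steps is 3/2^n. Need 2^n ≥ 3/0.01 = 300.
2^8 = 256 < 300 ≤ 2^9 = 512, so n = 9.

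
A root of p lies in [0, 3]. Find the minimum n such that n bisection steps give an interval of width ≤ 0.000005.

20

Width after n steps is 3/2^n. Need 2^n ≥ 3/0.000005 = 600000.
2^19 = 524288 < 600000 ≤ 2^20 = 1048576, so n = 20.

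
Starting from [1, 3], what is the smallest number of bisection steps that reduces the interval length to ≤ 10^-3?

Width after n steps is 2/2^n. Need 2^n ≥ 2/10^-3 = 2000.
2^10 = 1024 < 2000 ≤ 2^11 = 2048, so n = 11.

11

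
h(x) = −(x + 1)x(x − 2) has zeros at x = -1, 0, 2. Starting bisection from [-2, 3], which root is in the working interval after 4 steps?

h(0.5) = 1.125 > 0, so the root lies in [0.5, 3]
h(1.75) = 1.203125 > 0, so the root lies in [1.75, 3]
h(2.375) = -3.005859 < 0, so the root lies in [1.75, 2.375]
h(2.0625) = -0.3948 < 0, so the root lies in [1.75, 2.0625]

2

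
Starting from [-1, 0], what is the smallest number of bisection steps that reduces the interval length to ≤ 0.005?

8

Width after n steps is 1/2^n. Need 2^n ≥ 1/0.005 = 200.
2^7 = 128 < 200 ≤ 2^8 = 256, so n = 8.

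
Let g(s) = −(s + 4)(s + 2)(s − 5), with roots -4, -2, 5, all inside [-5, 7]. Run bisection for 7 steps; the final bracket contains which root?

5

g(1) = 60 > 0, so the root lies in [1, 7]
g(4) = 48 > 0, so the root lies in [4, 7]
g(5.5) = -35.625 < 0, so the root lies in [4, 5.5]
g(4.75) = 14.7656 > 0, so the root lies in [4.75, 5.5]
g(5.125) = -8.127 < 0, so the root lies in [4.75, 5.125]
g(4.9375) = 3.8752 > 0, so the root lies in [4.9375, 5.125]
g(5.03125) = -1.9844 < 0, so the root lies in [4.9375, 5.03125]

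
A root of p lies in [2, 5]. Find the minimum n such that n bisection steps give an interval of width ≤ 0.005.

Width after n steps is 3/2^n. Need 2^n ≥ 3/0.005 = 600.
2^9 = 512 < 600 ≤ 2^10 = 1024, so n = 10.

10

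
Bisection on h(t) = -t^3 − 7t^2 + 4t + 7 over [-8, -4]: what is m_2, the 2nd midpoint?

t = -6 gives h = -53, negative; keep [-8, -6]
t = -7 gives h = -21, negative; keep [-8, -7]

-7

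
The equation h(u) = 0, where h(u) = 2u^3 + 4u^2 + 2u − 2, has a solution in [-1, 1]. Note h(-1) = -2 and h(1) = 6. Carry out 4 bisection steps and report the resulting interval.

midpoint 0: h = -2 < 0 → [0, 1]
midpoint 0.5: h = 0.25 > 0 → [0, 0.5]
midpoint 0.25: h = -1.21875 < 0 → [0.25, 0.5]
midpoint 0.375: h = -0.582 < 0 → [0.375, 0.5]

[0.375, 0.5]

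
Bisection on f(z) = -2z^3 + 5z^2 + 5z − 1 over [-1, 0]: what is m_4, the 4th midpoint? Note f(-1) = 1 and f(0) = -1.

midpoint -0.5: f = -2 < 0 → [-1, -0.5]
midpoint -0.75: f = -1.09375 < 0 → [-1, -0.75]
midpoint -0.875: f = -0.207031 < 0 → [-1, -0.875]
midpoint -0.9375: f = 0.355 > 0 → [-0.9375, -0.875]

-0.9375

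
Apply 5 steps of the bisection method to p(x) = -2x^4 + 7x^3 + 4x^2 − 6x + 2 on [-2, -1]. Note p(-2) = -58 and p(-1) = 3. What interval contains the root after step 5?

x = -1.5 gives p = -13.75, negative; keep [-1.5, -1]
x = -1.25 gives p = -2.804688, negative; keep [-1.25, -1]
x = -1.125 gives p = 0.64209, positive; keep [-1.25, -1.125]
x = -1.1875 gives p = -0.9334, negative; keep [-1.1875, -1.125]
x = -1.15625 gives p = -0.1102, negative; keep [-1.15625, -1.125]

[-1.15625, -1.125]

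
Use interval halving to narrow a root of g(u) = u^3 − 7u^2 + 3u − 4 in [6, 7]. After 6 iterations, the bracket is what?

[6.625, 6.640625]

midpoint 6.5: g = -5.625 < 0 → [6.5, 7]
midpoint 6.75: g = 4.859375 > 0 → [6.5, 6.75]
midpoint 6.625: g = -0.583984 < 0 → [6.625, 6.75]
midpoint 6.6875: g = 2.0867 > 0 → [6.625, 6.6875]
midpoint 6.65625: g = 0.7387 > 0 → [6.625, 6.65625]
midpoint 6.640625: g = 0.0742 > 0 → [6.625, 6.640625]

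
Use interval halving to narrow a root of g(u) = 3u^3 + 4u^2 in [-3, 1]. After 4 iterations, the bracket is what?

m = -1, g(m) = 1 (+); new bracket [-3, -1]
m = -2, g(m) = -8 (−); new bracket [-2, -1]
m = -1.5, g(m) = -1.125 (−); new bracket [-1.5, -1]
m = -1.25, g(m) = 0.3906 (+); new bracket [-1.5, -1.25]

[-1.5, -1.25]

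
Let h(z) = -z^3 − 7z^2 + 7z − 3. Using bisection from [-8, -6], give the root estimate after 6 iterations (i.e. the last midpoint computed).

-7.90625

midpoint -7: h = -52 < 0 → [-8, -7]
midpoint -7.5: h = -27.375 < 0 → [-8, -7.5]
midpoint -7.75: h = -12.203125 < 0 → [-8, -7.75]
midpoint -7.875: h = -3.8613 < 0 → [-8, -7.875]
midpoint -7.9375: h = 0.5037 > 0 → [-7.9375, -7.875]
midpoint -7.90625: h = -1.6952 < 0 → [-7.9375, -7.90625]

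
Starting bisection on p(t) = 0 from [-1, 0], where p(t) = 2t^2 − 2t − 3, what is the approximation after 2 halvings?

-0.75

m = -0.5, p(m) = -1.5 (−); new bracket [-1, -0.5]
m = -0.75, p(m) = -0.375 (−); new bracket [-1, -0.75]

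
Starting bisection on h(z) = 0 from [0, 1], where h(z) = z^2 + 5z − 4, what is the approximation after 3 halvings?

0.625

midpoint 0.5: h = -1.25 < 0 → [0.5, 1]
midpoint 0.75: h = 0.3125 > 0 → [0.5, 0.75]
midpoint 0.625: h = -0.484375 < 0 → [0.625, 0.75]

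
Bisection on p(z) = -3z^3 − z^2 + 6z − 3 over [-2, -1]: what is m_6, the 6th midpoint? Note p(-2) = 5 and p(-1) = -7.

p(-1.5) = -4.125 < 0, so the root lies in [-2, -1.5]
p(-1.75) = -0.484375 < 0, so the root lies in [-2, -1.75]
p(-1.875) = 2.009766 > 0, so the root lies in [-1.875, -1.75]
p(-1.8125) = 0.7029 > 0, so the root lies in [-1.8125, -1.75]
p(-1.78125) = 0.0946 > 0, so the root lies in [-1.78125, -1.75]
p(-1.765625) = -0.1985 < 0, so the root lies in [-1.78125, -1.765625]

-1.765625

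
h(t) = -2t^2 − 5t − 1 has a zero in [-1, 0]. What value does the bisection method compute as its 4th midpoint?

-0.1875

t = -0.5 gives h = 1, positive; keep [-0.5, 0]
t = -0.25 gives h = 0.125, positive; keep [-0.25, 0]
t = -0.125 gives h = -0.40625, negative; keep [-0.25, -0.125]
t = -0.1875 gives h = -0.1328, negative; keep [-0.25, -0.1875]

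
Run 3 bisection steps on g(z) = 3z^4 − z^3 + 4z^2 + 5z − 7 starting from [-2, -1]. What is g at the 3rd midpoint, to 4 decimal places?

g(-1.5) = 13.0625 > 0, so the root lies in [-1.5, -1]
g(-1.25) = 2.277344 > 0, so the root lies in [-1.25, -1]
g(-1.125) = -1.333252 < 0, so the root lies in [-1.25, -1.125]

-1.3333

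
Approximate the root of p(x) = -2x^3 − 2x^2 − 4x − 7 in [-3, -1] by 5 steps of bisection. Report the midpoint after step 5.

p(-2) = 9 > 0, so the root lies in [-2, -1]
p(-1.5) = 1.25 > 0, so the root lies in [-1.5, -1]
p(-1.25) = -1.21875 < 0, so the root lies in [-1.5, -1.25]
p(-1.375) = -0.082 < 0, so the root lies in [-1.5, -1.375]
p(-1.4375) = 0.5581 > 0, so the root lies in [-1.4375, -1.375]

-1.4375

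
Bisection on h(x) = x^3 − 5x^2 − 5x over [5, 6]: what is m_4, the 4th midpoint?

5.8125

h(5.5) = -12.375 < 0, so the root lies in [5.5, 6]
h(5.75) = -3.953125 < 0, so the root lies in [5.75, 6]
h(5.875) = 0.826172 > 0, so the root lies in [5.75, 5.875]
h(5.8125) = -1.6121 < 0, so the root lies in [5.8125, 5.875]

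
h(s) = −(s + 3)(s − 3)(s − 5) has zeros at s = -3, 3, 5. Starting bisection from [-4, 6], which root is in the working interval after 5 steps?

midpoint 1: h = -32 < 0 → [-4, 1]
midpoint -1.5: h = -43.875 < 0 → [-4, -1.5]
midpoint -2.75: h = -11.140625 < 0 → [-4, -2.75]
midpoint -3.375: h = 20.0215 > 0 → [-3.375, -2.75]
midpoint -3.0625: h = 3.0549 > 0 → [-3.0625, -2.75]

-3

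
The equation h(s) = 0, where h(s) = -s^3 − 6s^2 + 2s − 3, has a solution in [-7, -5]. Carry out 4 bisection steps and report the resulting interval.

[-6.5, -6.375]

midpoint -6: h = -15 < 0 → [-7, -6]
midpoint -6.5: h = 5.125 > 0 → [-6.5, -6]
midpoint -6.25: h = -5.734375 < 0 → [-6.5, -6.25]
midpoint -6.375: h = -0.5098 < 0 → [-6.5, -6.375]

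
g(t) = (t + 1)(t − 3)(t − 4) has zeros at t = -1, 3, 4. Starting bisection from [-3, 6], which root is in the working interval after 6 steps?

g(1.5) = 9.375 > 0, so the root lies in [-3, 1.5]
g(-0.75) = 4.453125 > 0, so the root lies in [-3, -0.75]
g(-1.875) = -25.060547 < 0, so the root lies in [-1.875, -0.75]
g(-1.3125) = -7.1594 < 0, so the root lies in [-1.3125, -0.75]
g(-1.03125) = -0.6338 < 0, so the root lies in [-1.03125, -0.75]
g(-0.890625) = 2.0811 > 0, so the root lies in [-1.03125, -0.890625]

-1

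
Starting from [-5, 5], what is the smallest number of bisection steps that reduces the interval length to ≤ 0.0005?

15

Width after n steps is 10/2^n. Need 2^n ≥ 10/0.0005 = 20000.
2^14 = 16384 < 20000 ≤ 2^15 = 32768, so n = 15.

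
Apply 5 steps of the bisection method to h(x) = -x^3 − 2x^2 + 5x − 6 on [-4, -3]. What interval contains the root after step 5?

[-3.78125, -3.75]

x = -3.5 gives h = -5.125, negative; keep [-4, -3.5]
x = -3.75 gives h = -0.140625, negative; keep [-4, -3.75]
x = -3.875 gives h = 2.779297, positive; keep [-3.875, -3.75]
x = -3.8125 gives h = 1.2825, positive; keep [-3.8125, -3.75]
x = -3.78125 gives h = 0.5618, positive; keep [-3.78125, -3.75]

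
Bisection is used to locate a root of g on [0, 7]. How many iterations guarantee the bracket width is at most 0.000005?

Width after n steps is 7/2^n. Need 2^n ≥ 7/0.000005 = 1400000.
2^20 = 1048576 < 1400000 ≤ 2^21 = 2097152, so n = 21.

21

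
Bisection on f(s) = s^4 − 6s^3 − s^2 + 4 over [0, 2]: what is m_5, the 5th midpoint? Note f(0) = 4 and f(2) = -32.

0.8125

midpoint 1: f = -2 < 0 → [0, 1]
midpoint 0.5: f = 3.0625 > 0 → [0.5, 1]
midpoint 0.75: f = 1.222656 > 0 → [0.75, 1]
midpoint 0.875: f = -0.199 < 0 → [0.75, 0.875]
midpoint 0.8125: f = 0.5574 > 0 → [0.8125, 0.875]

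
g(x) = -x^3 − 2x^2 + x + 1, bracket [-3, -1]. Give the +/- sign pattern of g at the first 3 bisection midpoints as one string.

g(-2) = -1 < 0, so the root lies in [-3, -2]
g(-2.5) = 1.625 > 0, so the root lies in [-2.5, -2]
g(-2.25) = 0.015625 > 0, so the root lies in [-2.25, -2]

-++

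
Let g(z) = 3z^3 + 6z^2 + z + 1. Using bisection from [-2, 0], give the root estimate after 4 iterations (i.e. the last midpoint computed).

m = -1, g(m) = 3 (+); new bracket [-2, -1]
m = -1.5, g(m) = 2.875 (+); new bracket [-2, -1.5]
m = -1.75, g(m) = 1.546875 (+); new bracket [-2, -1.75]
m = -1.875, g(m) = 0.4434 (+); new bracket [-2, -1.875]

-1.875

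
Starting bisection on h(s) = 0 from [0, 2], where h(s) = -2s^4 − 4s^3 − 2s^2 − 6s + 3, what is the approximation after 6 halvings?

0.40625

s = 1 gives h = -11, negative; keep [0, 1]
s = 0.5 gives h = -1.125, negative; keep [0, 0.5]
s = 0.25 gives h = 1.304688, positive; keep [0.25, 0.5]
s = 0.375 gives h = 0.2183, positive; keep [0.375, 0.5]
s = 0.4375 gives h = -0.416, negative; keep [0.375, 0.4375]
s = 0.40625 gives h = -0.0902, negative; keep [0.375, 0.40625]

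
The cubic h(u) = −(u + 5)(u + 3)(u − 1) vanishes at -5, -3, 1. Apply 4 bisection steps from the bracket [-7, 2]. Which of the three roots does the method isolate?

1

midpoint -2.5: h = 4.375 > 0 → [-2.5, 2]
midpoint -0.25: h = 16.328125 > 0 → [-0.25, 2]
midpoint 0.875: h = 2.845703 > 0 → [0.875, 2]
midpoint 1.4375: h = -12.4978 < 0 → [0.875, 1.4375]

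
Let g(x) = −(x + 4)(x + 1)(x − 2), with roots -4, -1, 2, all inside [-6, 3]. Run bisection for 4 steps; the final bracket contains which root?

-4

midpoint -1.5: g = -4.375 < 0 → [-6, -1.5]
midpoint -3.75: g = -3.953125 < 0 → [-6, -3.75]
midpoint -4.875: g = 23.310547 > 0 → [-4.875, -3.75]
midpoint -4.3125: g = 6.5344 > 0 → [-4.3125, -3.75]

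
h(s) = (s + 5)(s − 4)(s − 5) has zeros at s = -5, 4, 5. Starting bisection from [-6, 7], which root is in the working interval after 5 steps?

m = 0.5, h(m) = 86.625 (+); new bracket [-6, 0.5]
m = -2.75, h(m) = 117.703125 (+); new bracket [-6, -2.75]
m = -4.375, h(m) = 49.072266 (+); new bracket [-6, -4.375]
m = -5.1875, h(m) = -17.5496 (−); new bracket [-5.1875, -4.375]
m = -4.78125, h(m) = 18.7888 (+); new bracket [-5.1875, -4.78125]

-5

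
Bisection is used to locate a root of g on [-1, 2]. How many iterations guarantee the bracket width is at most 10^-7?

Width after n steps is 3/2^n. Need 2^n ≥ 3/10^-7 = 30000000.
2^24 = 16777216 < 30000000 ≤ 2^25 = 33554432, so n = 25.

25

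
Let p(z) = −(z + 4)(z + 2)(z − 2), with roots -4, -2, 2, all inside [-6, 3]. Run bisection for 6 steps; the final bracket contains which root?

2

midpoint -1.5: p = 4.375 > 0 → [-1.5, 3]
midpoint 0.75: p = 16.328125 > 0 → [0.75, 3]
midpoint 1.875: p = 2.845703 > 0 → [1.875, 3]
midpoint 2.4375: p = -12.4978 < 0 → [1.875, 2.4375]
midpoint 2.15625: p = -3.998 < 0 → [1.875, 2.15625]
midpoint 2.015625: p = -0.3774 < 0 → [1.875, 2.015625]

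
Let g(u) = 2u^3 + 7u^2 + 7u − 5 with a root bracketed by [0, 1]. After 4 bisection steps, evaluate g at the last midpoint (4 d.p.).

m = 0.5, g(m) = 0.5 (+); new bracket [0, 0.5]
m = 0.25, g(m) = -2.78125 (−); new bracket [0.25, 0.5]
m = 0.375, g(m) = -1.285156 (−); new bracket [0.375, 0.5]
m = 0.4375, g(m) = -0.4302 (−); new bracket [0.4375, 0.5]

-0.4302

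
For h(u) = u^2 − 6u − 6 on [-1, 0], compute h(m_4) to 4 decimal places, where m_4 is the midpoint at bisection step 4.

-0.4648

u = -0.5 gives h = -2.75, negative; keep [-1, -0.5]
u = -0.75 gives h = -0.9375, negative; keep [-1, -0.75]
u = -0.875 gives h = 0.015625, positive; keep [-0.875, -0.75]
u = -0.8125 gives h = -0.4648, negative; keep [-0.875, -0.8125]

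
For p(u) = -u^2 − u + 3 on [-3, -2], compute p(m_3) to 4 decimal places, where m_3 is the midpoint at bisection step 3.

-0.2656

p(-2.5) = -0.75 < 0, so the root lies in [-2.5, -2]
p(-2.25) = 0.1875 > 0, so the root lies in [-2.5, -2.25]
p(-2.375) = -0.265625 < 0, so the root lies in [-2.375, -2.25]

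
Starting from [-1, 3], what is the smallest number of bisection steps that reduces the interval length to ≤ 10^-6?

22

Width after n steps is 4/2^n. Need 2^n ≥ 4/10^-6 = 4000000.
2^21 = 2097152 < 4000000 ≤ 2^22 = 4194304, so n = 22.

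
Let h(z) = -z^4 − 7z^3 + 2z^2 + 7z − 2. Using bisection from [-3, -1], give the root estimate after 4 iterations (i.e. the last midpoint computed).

z = -2 gives h = 32, positive; keep [-2, -1]
z = -1.5 gives h = 10.5625, positive; keep [-1.5, -1]
z = -1.25 gives h = 3.605469, positive; keep [-1.25, -1]
z = -1.125 gives h = 1.0212, positive; keep [-1.125, -1]

-1.125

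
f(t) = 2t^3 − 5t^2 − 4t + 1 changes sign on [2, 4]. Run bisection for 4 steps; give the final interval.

t = 3 gives f = -2, negative; keep [3, 4]
t = 3.5 gives f = 11.5, positive; keep [3, 3.5]
t = 3.25 gives f = 3.84375, positive; keep [3, 3.25]
t = 3.125 gives f = 0.707, positive; keep [3, 3.125]

[3, 3.125]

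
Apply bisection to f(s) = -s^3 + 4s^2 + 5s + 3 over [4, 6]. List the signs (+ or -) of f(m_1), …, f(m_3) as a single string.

f(5) = 3 > 0, so the root lies in [5, 6]
f(5.5) = -14.875 < 0, so the root lies in [5, 5.5]
f(5.25) = -5.203125 < 0, so the root lies in [5, 5.25]

+--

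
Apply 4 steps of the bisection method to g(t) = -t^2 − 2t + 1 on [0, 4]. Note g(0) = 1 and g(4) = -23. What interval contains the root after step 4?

[0.25, 0.5]

t = 2 gives g = -7, negative; keep [0, 2]
t = 1 gives g = -2, negative; keep [0, 1]
t = 0.5 gives g = -0.25, negative; keep [0, 0.5]
t = 0.25 gives g = 0.4375, positive; keep [0.25, 0.5]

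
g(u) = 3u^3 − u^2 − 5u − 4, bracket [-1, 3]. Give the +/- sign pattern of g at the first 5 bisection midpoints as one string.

u = 1 gives g = -7, negative; keep [1, 3]
u = 2 gives g = 6, positive; keep [1, 2]
u = 1.5 gives g = -3.625, negative; keep [1.5, 2]
u = 1.75 gives g = 0.2656, positive; keep [1.5, 1.75]
u = 1.625 gives g = -1.8926, negative; keep [1.625, 1.75]

-+-+-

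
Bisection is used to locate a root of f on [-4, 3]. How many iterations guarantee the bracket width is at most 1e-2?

Width after n steps is 7/2^n. Need 2^n ≥ 7/1e-2 = 700.
2^9 = 512 < 700 ≤ 2^10 = 1024, so n = 10.

10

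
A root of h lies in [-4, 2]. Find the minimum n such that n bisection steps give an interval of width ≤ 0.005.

Width after n steps is 6/2^n. Need 2^n ≥ 6/0.005 = 1200.
2^10 = 1024 < 1200 ≤ 2^11 = 2048, so n = 11.

11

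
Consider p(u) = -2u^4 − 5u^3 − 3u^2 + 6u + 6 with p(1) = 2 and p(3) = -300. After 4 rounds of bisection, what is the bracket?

m = 2, p(m) = -66 (−); new bracket [1, 2]
m = 1.5, p(m) = -18.75 (−); new bracket [1, 1.5]
m = 1.25, p(m) = -5.835938 (−); new bracket [1, 1.25]
m = 1.125, p(m) = -1.3696 (−); new bracket [1, 1.125]

[1, 1.125]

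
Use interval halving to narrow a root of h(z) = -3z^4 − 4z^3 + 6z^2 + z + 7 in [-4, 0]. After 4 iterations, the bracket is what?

[-2.5, -2.25]

m = -2, h(m) = 13 (+); new bracket [-4, -2]
m = -3, h(m) = -77 (−); new bracket [-3, -2]
m = -2.5, h(m) = -12.6875 (−); new bracket [-2.5, -2]
m = -2.25, h(m) = 3.8008 (+); new bracket [-2.5, -2.25]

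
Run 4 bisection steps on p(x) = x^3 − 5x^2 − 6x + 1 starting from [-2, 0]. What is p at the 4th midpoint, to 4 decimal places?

p(-1) = 1 > 0, so the root lies in [-2, -1]
p(-1.5) = -4.625 < 0, so the root lies in [-1.5, -1]
p(-1.25) = -1.265625 < 0, so the root lies in [-1.25, -1]
p(-1.125) = -0.002 < 0, so the root lies in [-1.125, -1]

-0.0020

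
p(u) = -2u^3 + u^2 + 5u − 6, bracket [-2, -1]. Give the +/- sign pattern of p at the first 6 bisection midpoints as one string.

--++--

p(-1.5) = -4.5 < 0, so the root lies in [-2, -1.5]
p(-1.75) = -0.96875 < 0, so the root lies in [-2, -1.75]
p(-1.875) = 1.324219 > 0, so the root lies in [-1.875, -1.75]
p(-1.8125) = 0.1313 > 0, so the root lies in [-1.8125, -1.75]
p(-1.78125) = -0.4301 < 0, so the root lies in [-1.8125, -1.78125]
p(-1.796875) = -0.1523 < 0, so the root lies in [-1.8125, -1.796875]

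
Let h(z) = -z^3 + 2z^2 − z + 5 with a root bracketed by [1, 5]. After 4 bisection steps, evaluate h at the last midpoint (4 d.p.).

1.4844

midpoint 3: h = -7 < 0 → [1, 3]
midpoint 2: h = 3 > 0 → [2, 3]
midpoint 2.5: h = -0.625 < 0 → [2, 2.5]
midpoint 2.25: h = 1.4844 > 0 → [2.25, 2.5]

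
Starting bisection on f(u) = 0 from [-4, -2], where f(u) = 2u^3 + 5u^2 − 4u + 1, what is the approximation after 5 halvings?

m = -3, f(m) = 4 (+); new bracket [-4, -3]
m = -3.5, f(m) = -9.5 (−); new bracket [-3.5, -3]
m = -3.25, f(m) = -1.84375 (−); new bracket [-3.25, -3]
m = -3.125, f(m) = 1.293 (+); new bracket [-3.25, -3.125]
m = -3.1875, f(m) = -0.2202 (−); new bracket [-3.1875, -3.125]

-3.1875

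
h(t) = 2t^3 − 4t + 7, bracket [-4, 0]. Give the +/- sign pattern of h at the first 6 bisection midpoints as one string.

t = -2 gives h = -1, negative; keep [-2, 0]
t = -1 gives h = 9, positive; keep [-2, -1]
t = -1.5 gives h = 6.25, positive; keep [-2, -1.5]
t = -1.75 gives h = 3.2812, positive; keep [-2, -1.75]
t = -1.875 gives h = 1.3164, positive; keep [-2, -1.875]
t = -1.9375 gives h = 0.2036, positive; keep [-2, -1.9375]

-+++++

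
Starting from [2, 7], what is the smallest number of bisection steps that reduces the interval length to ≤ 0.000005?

Width after n steps is 5/2^n. Need 2^n ≥ 5/0.000005 = 1000000.
2^19 = 524288 < 1000000 ≤ 2^20 = 1048576, so n = 20.

20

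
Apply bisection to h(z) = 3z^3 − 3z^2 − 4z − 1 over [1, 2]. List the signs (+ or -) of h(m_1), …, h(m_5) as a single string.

--+-+

h(1.5) = -3.625 < 0, so the root lies in [1.5, 2]
h(1.75) = -1.109375 < 0, so the root lies in [1.75, 2]
h(1.875) = 0.728516 > 0, so the root lies in [1.75, 1.875]
h(1.8125) = -0.2424 < 0, so the root lies in [1.8125, 1.875]
h(1.84375) = 0.2298 > 0, so the root lies in [1.8125, 1.84375]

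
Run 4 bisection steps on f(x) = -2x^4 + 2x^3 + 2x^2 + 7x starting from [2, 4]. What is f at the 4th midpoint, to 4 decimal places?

m = 3, f(m) = -69 (−); new bracket [2, 3]
m = 2.5, f(m) = -16.875 (−); new bracket [2, 2.5]
m = 2.25, f(m) = -2.601562 (−); new bracket [2, 2.25]
m = 2.125, f(m) = 2.3159 (+); new bracket [2.125, 2.25]

2.3159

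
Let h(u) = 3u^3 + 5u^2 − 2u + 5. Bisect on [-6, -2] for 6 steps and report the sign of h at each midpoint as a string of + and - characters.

---+--

midpoint -4: h = -99 < 0 → [-4, -2]
midpoint -3: h = -25 < 0 → [-3, -2]
midpoint -2.5: h = -5.625 < 0 → [-2.5, -2]
midpoint -2.25: h = 0.6406 > 0 → [-2.5, -2.25]
midpoint -2.375: h = -2.2363 < 0 → [-2.375, -2.25]
midpoint -2.3125: h = -0.7361 < 0 → [-2.3125, -2.25]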